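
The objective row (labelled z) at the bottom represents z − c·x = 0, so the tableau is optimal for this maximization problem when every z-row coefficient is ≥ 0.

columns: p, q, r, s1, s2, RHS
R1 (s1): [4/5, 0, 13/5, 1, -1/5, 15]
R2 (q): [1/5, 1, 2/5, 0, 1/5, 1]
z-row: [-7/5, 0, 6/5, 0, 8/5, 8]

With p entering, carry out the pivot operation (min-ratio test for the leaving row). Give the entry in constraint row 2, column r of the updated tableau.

2

Ratio test on column p — row 1: 15/(4/5) = 75/4; row 2: 1/(1/5) = 5. Minimum is 5 at row 2 (q leaves); pivot element 1/5.
Divide row 2 by 1/5; eliminate column p from the other rows.
In the new row 2, the r entry is the old entry divided by the pivot: (2/5)/(1/5) = 2.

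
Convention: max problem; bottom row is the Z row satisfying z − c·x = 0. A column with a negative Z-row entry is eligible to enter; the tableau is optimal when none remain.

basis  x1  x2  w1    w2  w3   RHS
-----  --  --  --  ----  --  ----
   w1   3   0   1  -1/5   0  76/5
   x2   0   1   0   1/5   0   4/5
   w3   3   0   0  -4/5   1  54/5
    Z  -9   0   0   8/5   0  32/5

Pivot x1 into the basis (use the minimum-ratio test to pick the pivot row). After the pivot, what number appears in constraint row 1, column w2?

Ratio test on column x1 — row 1: (76/5)/3 = 76/15; row 2: entry 0 ≤ 0; row 3: (54/5)/3 = 18/5. Minimum is 18/5 at row 3 (w3 leaves); pivot element 3.
Divide row 3 by 3; eliminate column x1 from the other rows.
Row 1 update in column w2: -1/5 − 3·(-4/15) = 3/5.

3/5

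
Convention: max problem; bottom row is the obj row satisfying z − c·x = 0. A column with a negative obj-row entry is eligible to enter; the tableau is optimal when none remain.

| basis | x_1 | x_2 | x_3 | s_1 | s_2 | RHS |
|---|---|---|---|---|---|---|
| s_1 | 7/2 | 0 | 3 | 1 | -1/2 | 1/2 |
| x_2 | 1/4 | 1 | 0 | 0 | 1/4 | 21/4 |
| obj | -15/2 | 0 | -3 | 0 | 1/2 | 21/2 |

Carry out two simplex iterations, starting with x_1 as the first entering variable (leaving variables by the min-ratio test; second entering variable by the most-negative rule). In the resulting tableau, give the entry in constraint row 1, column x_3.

3/4

Ratio test on column x_1 — row 1: (1/2)/(7/2) = 1/7; row 2: (21/4)/(1/4) = 21. Minimum is 1/7 at row 1 (s_1 leaves); pivot element 7/2.
Divide row 1 by 7/2; eliminate column x_1 from the other rows.
Second iteration: most negative obj-row entry is -4/7 in column s_2, so s_2 enters.
Ratio test on column s_2 — row 1: entry -1/7 ≤ 0; row 2: (73/14)/(2/7) = 73/4. Minimum is 73/4 at row 2 (x_2 leaves); pivot element 2/7.
Divide row 2 by 2/7; eliminate column s_2 from the other rows.
After both pivots, the entry at constraint row 1, column x_3 is 3/4.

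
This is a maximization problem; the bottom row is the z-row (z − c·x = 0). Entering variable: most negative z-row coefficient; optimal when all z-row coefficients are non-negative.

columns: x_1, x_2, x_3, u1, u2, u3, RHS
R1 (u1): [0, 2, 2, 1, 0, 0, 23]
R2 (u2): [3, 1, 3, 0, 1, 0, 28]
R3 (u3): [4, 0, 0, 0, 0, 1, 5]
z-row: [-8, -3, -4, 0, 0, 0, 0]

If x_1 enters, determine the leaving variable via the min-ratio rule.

Column x_1 entries and ratios — u1: 0 ≤ 0, skip; u2: 28/3 = 28/3; u3: 5/4 = 5/4.
Smallest ratio is 5/4 in the row of u3, so u3 leaves.

u3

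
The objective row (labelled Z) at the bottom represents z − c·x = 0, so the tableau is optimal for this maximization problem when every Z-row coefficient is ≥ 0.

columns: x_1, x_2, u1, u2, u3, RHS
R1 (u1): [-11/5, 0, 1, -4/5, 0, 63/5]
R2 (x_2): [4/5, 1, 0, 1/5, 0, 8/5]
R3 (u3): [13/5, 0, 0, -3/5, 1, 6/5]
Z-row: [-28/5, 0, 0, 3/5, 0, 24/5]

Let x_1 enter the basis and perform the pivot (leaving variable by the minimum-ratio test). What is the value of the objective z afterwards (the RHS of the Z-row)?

96/13

Ratio test on column x_1 — row 1: entry -11/5 ≤ 0; row 2: (8/5)/(4/5) = 2; row 3: (6/5)/(13/5) = 6/13. Minimum is 6/13 at row 3 (u3 leaves); pivot element 13/5.
Pivot on row 3; the Z-row RHS becomes 24/5 − (-28/5)·(6/13) = 96/13.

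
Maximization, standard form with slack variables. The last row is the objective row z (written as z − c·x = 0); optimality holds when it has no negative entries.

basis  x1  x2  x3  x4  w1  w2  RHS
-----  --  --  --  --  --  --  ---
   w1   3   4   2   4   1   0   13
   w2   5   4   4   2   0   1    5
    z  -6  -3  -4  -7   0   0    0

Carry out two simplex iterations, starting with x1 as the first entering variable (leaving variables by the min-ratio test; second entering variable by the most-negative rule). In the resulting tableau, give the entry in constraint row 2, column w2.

Ratio test on column x1 — row 1: 13/3 = 13/3; row 2: 5/5 = 1. Minimum is 1 at row 2 (w2 leaves); pivot element 5.
Divide row 2 by 5; eliminate column x1 from the other rows.
Second iteration: most negative z-row entry is -23/5 in column x4, so x4 enters.
Ratio test on column x4 — row 1: 10/(14/5) = 25/7; row 2: 1/(2/5) = 5/2. Minimum is 5/2 at row 2 (x1 leaves); pivot element 2/5.
Divide row 2 by 2/5; eliminate column x4 from the other rows.
After both pivots, the entry at constraint row 2, column w2 is 1/2.

1/2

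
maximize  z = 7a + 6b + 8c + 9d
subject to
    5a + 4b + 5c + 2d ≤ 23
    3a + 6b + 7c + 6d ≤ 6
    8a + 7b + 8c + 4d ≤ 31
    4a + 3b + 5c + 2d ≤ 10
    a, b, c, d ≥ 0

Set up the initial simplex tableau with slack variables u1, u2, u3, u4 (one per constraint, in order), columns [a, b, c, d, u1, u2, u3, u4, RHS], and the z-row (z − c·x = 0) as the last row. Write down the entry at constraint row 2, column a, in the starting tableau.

3

Constraint 2 has coefficient 3 on a.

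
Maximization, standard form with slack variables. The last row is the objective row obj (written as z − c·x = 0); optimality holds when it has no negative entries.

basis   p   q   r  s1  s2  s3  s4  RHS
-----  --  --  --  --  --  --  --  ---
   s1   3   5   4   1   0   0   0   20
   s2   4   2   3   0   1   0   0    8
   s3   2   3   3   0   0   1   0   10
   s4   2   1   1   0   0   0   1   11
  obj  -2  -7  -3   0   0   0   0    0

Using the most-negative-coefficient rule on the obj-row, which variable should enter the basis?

Negative obj-row entries: p: -2, q: -7, r: -3.
The most negative is -7 in column q, so q enters.

q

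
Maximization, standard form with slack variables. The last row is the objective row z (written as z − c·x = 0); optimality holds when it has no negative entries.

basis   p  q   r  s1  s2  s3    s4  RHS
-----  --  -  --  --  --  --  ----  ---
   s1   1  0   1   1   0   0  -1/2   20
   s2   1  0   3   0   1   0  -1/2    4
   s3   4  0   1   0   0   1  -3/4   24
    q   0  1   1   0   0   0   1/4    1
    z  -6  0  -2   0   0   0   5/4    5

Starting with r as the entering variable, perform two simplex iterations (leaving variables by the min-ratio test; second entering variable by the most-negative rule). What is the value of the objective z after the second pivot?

13

Ratio test on column r — row 1: 20/1 = 20; row 2: 4/3 = 4/3; row 3: 24/1 = 24; row 4: 1/1 = 1. Minimum is 1 at row 4 (q leaves); pivot element 1.
Pivot on row 4; the z-row RHS becomes 5 − (-2)·1 = 7.
Next entering variable (most negative z-row entry -6): p.
Ratio test on column p — row 1: 19/1 = 19; row 2: 1/1 = 1; row 3: 23/4 = 23/4; row 4: entry 0 ≤ 0. Minimum is 1 at row 2 (s2 leaves); pivot element 1.
After the second pivot the z-row RHS is 7 − (-6)·1 = 13.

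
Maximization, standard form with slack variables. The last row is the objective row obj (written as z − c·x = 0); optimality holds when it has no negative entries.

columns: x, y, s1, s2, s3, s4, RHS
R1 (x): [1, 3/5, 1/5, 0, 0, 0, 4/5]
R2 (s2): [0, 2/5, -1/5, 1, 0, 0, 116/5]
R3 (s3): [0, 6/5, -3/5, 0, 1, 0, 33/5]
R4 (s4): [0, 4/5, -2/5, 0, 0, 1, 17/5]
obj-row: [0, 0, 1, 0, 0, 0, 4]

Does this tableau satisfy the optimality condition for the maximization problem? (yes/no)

yes

Every obj-row coefficient is ≥ 0, so the tableau is optimal.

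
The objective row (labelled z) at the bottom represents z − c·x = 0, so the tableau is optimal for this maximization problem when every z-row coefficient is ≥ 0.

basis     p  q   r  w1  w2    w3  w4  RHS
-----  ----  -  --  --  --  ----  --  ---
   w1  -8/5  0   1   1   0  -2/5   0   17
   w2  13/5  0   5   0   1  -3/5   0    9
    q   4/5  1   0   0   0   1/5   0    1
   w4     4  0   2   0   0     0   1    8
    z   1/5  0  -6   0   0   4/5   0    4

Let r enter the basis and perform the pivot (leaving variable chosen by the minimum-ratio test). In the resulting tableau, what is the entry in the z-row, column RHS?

Ratio test on column r — row 1: 17/1 = 17; row 2: 9/5 = 9/5; row 3: entry 0 ≤ 0; row 4: 8/2 = 4. Minimum is 9/5 at row 2 (w2 leaves); pivot element 5.
Divide row 2 by 5; eliminate column r from the other rows.
z-row update in column RHS: 4 − (-6)·(9/5) = 74/5.

74/5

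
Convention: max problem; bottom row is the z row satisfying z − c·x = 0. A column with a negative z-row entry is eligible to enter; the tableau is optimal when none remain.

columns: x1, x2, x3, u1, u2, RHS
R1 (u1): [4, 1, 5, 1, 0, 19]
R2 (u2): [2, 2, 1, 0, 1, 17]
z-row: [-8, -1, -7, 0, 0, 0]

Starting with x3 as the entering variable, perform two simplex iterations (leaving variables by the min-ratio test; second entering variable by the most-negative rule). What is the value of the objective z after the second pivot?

Ratio test on column x3 — row 1: 19/5 = 19/5; row 2: 17/1 = 17. Minimum is 19/5 at row 1 (u1 leaves); pivot element 5.
Pivot on row 1; the z-row RHS becomes 0 − (-7)·(19/5) = 133/5.
Next entering variable (most negative z-row entry -12/5): x1.
Ratio test on column x1 — row 1: (19/5)/(4/5) = 19/4; row 2: (66/5)/(6/5) = 11. Minimum is 19/4 at row 1 (x3 leaves); pivot element 4/5.
After the second pivot the z-row RHS is 133/5 − (-12/5)·(19/4) = 38.

38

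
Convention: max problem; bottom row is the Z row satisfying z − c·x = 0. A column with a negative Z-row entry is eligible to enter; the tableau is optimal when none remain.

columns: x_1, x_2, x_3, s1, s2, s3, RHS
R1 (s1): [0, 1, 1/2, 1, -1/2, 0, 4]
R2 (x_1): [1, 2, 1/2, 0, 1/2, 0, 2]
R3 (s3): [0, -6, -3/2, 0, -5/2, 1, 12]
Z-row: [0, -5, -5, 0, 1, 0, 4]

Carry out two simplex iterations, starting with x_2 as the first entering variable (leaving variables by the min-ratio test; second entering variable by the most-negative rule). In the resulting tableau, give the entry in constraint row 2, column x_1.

Ratio test on column x_2 — row 1: 4/1 = 4; row 2: 2/2 = 1; row 3: entry -6 ≤ 0. Minimum is 1 at row 2 (x_1 leaves); pivot element 2.
Divide row 2 by 2; eliminate column x_2 from the other rows.
Second iteration: most negative Z-row entry is -15/4 in column x_3, so x_3 enters.
Ratio test on column x_3 — row 1: 3/(1/4) = 12; row 2: 1/(1/4) = 4; row 3: entry 0 ≤ 0. Minimum is 4 at row 2 (x_2 leaves); pivot element 1/4.
Divide row 2 by 1/4; eliminate column x_3 from the other rows.
After both pivots, the entry at constraint row 2, column x_1 is 2.

2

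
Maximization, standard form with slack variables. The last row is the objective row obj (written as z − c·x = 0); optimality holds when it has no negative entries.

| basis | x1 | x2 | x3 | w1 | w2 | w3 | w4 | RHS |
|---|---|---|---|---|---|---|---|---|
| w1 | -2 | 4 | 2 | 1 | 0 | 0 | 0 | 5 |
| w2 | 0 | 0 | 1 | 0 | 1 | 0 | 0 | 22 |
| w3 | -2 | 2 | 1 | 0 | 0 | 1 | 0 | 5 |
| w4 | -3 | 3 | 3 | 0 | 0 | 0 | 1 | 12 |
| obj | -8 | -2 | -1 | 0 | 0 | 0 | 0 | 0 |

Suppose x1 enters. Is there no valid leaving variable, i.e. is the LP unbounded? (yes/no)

Every constraint-row entry in column x1 is ≤ 0, so increasing x1 is unbounded.

yes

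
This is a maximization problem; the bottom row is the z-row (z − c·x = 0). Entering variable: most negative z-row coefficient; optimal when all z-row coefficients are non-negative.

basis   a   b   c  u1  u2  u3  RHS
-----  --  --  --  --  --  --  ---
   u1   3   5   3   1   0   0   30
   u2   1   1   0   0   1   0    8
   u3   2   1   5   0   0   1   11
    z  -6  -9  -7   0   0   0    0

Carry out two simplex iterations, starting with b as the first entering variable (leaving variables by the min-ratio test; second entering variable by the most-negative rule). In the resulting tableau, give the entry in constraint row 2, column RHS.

Ratio test on column b — row 1: 30/5 = 6; row 2: 8/1 = 8; row 3: 11/1 = 11. Minimum is 6 at row 1 (u1 leaves); pivot element 5.
Divide row 1 by 5; eliminate column b from the other rows.
Second iteration: most negative z-row entry is -8/5 in column c, so c enters.
Ratio test on column c — row 1: 6/(3/5) = 10; row 2: entry -3/5 ≤ 0; row 3: 5/(22/5) = 25/22. Minimum is 25/22 at row 3 (u3 leaves); pivot element 22/5.
Divide row 3 by 22/5; eliminate column c from the other rows.
After both pivots, the entry at constraint row 2, column RHS is 59/22.

59/22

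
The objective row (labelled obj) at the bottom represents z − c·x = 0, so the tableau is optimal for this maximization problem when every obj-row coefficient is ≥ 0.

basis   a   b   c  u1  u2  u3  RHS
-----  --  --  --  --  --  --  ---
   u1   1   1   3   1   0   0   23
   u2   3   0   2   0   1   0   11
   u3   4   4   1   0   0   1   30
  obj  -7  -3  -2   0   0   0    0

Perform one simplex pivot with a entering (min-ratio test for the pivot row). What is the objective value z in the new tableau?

Ratio test on column a — row 1: 23/1 = 23; row 2: 11/3 = 11/3; row 3: 30/4 = 15/2. Minimum is 11/3 at row 2 (u2 leaves); pivot element 3.
Pivot on row 2; the obj-row RHS becomes 0 − (-7)·(11/3) = 77/3.

77/3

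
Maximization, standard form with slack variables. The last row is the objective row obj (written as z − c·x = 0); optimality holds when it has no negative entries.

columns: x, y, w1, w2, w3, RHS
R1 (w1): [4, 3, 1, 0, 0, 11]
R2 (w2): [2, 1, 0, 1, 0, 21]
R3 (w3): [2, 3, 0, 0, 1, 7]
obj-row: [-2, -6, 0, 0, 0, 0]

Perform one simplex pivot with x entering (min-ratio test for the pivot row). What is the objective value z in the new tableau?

11/2

Ratio test on column x — row 1: 11/4 = 11/4; row 2: 21/2 = 21/2; row 3: 7/2 = 7/2. Minimum is 11/4 at row 1 (w1 leaves); pivot element 4.
Pivot on row 1; the obj-row RHS becomes 0 − (-2)·(11/4) = 11/2.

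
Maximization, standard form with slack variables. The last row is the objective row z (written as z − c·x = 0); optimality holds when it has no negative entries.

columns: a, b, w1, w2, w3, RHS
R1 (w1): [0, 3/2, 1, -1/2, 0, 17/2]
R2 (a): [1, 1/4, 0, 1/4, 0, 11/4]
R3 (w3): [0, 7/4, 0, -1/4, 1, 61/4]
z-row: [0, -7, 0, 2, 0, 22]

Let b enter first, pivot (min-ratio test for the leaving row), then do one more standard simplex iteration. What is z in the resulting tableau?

63

Ratio test on column b — row 1: (17/2)/(3/2) = 17/3; row 2: (11/4)/(1/4) = 11; row 3: (61/4)/(7/4) = 61/7. Minimum is 17/3 at row 1 (w1 leaves); pivot element 3/2.
Pivot on row 1; the z-row RHS becomes 22 − (-7)·(17/3) = 185/3.
Next entering variable (most negative z-row entry -1/3): w2.
Ratio test on column w2 — row 1: entry -1/3 ≤ 0; row 2: (4/3)/(1/3) = 4; row 3: (16/3)/(1/3) = 16. Minimum is 4 at row 2 (a leaves); pivot element 1/3.
After the second pivot the z-row RHS is 185/3 − (-1/3)·4 = 63.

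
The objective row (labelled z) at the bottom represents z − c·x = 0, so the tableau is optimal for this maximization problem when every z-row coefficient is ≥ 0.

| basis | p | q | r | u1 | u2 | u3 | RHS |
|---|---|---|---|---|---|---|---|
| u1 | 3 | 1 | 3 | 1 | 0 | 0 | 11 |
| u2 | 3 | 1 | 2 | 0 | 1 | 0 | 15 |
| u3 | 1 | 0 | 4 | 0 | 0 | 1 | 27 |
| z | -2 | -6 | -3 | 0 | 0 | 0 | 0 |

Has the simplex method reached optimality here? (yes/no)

no

The z-row has a negative entry -6 in column q, so it is not optimal.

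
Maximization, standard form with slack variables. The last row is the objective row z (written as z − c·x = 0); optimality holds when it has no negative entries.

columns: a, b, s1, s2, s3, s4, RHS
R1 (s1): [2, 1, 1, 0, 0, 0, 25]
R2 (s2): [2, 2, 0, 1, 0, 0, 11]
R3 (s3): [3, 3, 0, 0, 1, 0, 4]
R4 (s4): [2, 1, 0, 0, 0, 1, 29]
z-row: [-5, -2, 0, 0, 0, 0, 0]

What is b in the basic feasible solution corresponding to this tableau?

0

b is not in the basis, so in the current basic feasible solution b = 0.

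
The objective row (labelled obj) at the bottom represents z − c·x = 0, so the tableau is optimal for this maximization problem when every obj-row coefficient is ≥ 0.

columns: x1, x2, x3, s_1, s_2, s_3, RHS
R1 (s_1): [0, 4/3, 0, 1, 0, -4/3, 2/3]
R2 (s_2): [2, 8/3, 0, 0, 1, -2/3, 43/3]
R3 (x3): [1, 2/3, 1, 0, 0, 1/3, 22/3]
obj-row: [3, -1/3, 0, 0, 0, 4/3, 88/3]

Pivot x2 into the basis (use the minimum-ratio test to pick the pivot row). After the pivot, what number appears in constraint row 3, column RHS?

7

Ratio test on column x2 — row 1: (2/3)/(4/3) = 1/2; row 2: (43/3)/(8/3) = 43/8; row 3: (22/3)/(2/3) = 11. Minimum is 1/2 at row 1 (s_1 leaves); pivot element 4/3.
Divide row 1 by 4/3; eliminate column x2 from the other rows.
Row 3 update in column RHS: 22/3 − (2/3)·(1/2) = 7.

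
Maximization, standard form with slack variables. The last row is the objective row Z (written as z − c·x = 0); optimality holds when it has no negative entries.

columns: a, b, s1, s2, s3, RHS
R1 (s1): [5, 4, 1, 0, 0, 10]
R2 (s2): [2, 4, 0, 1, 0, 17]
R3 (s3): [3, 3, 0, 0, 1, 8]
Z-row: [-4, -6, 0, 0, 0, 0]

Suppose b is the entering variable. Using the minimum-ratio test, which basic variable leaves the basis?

Column b entries and ratios — s1: 10/4 = 5/2; s2: 17/4 = 17/4; s3: 8/3 = 8/3.
Smallest ratio is 5/2 in the row of s1, so s1 leaves.

s1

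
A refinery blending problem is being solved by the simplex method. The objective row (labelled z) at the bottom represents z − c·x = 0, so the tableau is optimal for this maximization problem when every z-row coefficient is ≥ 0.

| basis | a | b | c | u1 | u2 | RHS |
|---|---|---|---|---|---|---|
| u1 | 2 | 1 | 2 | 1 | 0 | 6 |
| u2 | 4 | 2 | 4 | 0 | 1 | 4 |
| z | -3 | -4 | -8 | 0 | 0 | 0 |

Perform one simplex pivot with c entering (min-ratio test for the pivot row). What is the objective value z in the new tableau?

8

Ratio test on column c — row 1: 6/2 = 3; row 2: 4/4 = 1. Minimum is 1 at row 2 (u2 leaves); pivot element 4.
Pivot on row 2; the z-row RHS becomes 0 − (-8)·1 = 8.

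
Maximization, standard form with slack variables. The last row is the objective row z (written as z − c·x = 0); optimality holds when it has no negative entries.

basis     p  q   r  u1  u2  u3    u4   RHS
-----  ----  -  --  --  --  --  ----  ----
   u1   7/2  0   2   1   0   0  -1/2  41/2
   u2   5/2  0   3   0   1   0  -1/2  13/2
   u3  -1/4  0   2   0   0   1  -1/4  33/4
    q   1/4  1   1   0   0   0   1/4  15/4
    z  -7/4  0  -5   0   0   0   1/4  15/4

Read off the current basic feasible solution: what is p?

0

p is not in the basis, so in the current basic feasible solution p = 0.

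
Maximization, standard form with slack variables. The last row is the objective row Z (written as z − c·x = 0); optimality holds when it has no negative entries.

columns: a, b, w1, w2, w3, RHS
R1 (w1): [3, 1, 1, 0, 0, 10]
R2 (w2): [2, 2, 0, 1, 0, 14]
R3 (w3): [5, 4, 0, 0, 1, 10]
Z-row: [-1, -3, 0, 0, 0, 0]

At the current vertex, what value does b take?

0

b is not in the basis, so in the current basic feasible solution b = 0.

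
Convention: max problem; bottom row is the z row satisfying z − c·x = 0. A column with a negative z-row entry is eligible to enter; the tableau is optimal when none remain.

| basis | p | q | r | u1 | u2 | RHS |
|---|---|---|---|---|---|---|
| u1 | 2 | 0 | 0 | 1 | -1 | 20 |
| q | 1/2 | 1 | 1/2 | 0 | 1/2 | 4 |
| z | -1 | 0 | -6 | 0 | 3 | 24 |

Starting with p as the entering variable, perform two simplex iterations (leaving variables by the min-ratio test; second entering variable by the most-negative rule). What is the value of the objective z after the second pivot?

Ratio test on column p — row 1: 20/2 = 10; row 2: 4/(1/2) = 8. Minimum is 8 at row 2 (q leaves); pivot element 1/2.
Pivot on row 2; the z-row RHS becomes 24 − (-1)·8 = 32.
Next entering variable (most negative z-row entry -5): r.
Ratio test on column r — row 1: entry -2 ≤ 0; row 2: 8/1 = 8. Minimum is 8 at row 2 (p leaves); pivot element 1.
After the second pivot the z-row RHS is 32 − (-5)·8 = 72.

72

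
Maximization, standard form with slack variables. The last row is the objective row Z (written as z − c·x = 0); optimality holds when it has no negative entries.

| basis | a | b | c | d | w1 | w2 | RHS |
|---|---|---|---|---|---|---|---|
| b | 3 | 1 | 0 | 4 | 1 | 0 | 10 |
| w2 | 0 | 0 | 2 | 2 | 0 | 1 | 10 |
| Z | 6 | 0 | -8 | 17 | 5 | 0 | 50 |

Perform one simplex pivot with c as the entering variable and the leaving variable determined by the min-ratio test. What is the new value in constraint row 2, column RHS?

5

Ratio test on column c — row 1: entry 0 ≤ 0; row 2: 10/2 = 5. Minimum is 5 at row 2 (w2 leaves); pivot element 2.
Divide row 2 by 2; eliminate column c from the other rows.
In the new row 2, the RHS entry is the old entry divided by the pivot: 10/2 = 5.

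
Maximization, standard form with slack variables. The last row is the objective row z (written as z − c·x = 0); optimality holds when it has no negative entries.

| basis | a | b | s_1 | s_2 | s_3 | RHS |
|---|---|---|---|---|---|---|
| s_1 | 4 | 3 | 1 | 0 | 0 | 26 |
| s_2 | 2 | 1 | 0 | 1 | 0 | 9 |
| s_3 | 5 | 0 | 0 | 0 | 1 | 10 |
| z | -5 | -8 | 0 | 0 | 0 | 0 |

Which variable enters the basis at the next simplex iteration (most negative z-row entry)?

b

Negative z-row entries: a: -5, b: -8.
The most negative is -8 in column b, so b enters.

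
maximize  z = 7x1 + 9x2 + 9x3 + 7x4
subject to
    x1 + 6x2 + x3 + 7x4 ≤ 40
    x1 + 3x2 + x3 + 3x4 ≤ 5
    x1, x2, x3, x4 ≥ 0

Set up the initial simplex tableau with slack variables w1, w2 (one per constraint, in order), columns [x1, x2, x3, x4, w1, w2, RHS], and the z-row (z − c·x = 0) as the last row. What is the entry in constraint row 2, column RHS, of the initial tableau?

The RHS of constraint 2 is b_2 = 5.

5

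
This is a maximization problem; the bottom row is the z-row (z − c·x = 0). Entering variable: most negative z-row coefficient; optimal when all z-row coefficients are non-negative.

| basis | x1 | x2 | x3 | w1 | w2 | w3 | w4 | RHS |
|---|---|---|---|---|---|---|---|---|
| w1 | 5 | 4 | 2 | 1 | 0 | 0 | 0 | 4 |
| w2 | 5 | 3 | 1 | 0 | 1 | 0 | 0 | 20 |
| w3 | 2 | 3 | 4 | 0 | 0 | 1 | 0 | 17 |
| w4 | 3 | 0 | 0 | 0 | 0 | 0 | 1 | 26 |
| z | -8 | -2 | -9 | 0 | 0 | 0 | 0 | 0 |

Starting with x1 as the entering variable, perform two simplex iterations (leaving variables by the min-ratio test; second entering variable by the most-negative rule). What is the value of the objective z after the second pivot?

Ratio test on column x1 — row 1: 4/5 = 4/5; row 2: 20/5 = 4; row 3: 17/2 = 17/2; row 4: 26/3 = 26/3. Minimum is 4/5 at row 1 (w1 leaves); pivot element 5.
Pivot on row 1; the z-row RHS becomes 0 − (-8)·(4/5) = 32/5.
Next entering variable (most negative z-row entry -29/5): x3.
Ratio test on column x3 — row 1: (4/5)/(2/5) = 2; row 2: entry -1 ≤ 0; row 3: (77/5)/(16/5) = 77/16; row 4: entry -6/5 ≤ 0. Minimum is 2 at row 1 (x1 leaves); pivot element 2/5.
After the second pivot the z-row RHS is 32/5 − (-29/5)·2 = 18.

18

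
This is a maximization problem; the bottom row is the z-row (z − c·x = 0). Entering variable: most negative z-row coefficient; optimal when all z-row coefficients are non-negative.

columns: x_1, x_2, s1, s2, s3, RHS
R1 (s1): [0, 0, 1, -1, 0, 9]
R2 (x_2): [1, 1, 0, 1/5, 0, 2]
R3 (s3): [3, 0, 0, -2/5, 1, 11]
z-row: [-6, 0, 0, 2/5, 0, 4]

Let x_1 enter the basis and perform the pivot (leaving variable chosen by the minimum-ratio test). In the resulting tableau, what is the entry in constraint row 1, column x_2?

0

Ratio test on column x_1 — row 1: entry 0 ≤ 0; row 2: 2/1 = 2; row 3: 11/3 = 11/3. Minimum is 2 at row 2 (x_2 leaves); pivot element 1.
Divide row 2 by 1; eliminate column x_1 from the other rows.
Row 1 update in column x_2: 0 − 0·1 = 0.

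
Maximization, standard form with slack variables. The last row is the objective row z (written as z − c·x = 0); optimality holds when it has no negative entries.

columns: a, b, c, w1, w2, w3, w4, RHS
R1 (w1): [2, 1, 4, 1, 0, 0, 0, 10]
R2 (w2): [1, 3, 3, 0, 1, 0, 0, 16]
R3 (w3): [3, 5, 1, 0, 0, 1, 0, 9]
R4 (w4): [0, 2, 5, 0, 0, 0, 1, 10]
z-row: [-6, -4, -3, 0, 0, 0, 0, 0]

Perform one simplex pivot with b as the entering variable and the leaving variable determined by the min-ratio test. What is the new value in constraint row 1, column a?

7/5

Ratio test on column b — row 1: 10/1 = 10; row 2: 16/3 = 16/3; row 3: 9/5 = 9/5; row 4: 10/2 = 5. Minimum is 9/5 at row 3 (w3 leaves); pivot element 5.
Divide row 3 by 5; eliminate column b from the other rows.
Row 1 update in column a: 2 − 1·(3/5) = 7/5.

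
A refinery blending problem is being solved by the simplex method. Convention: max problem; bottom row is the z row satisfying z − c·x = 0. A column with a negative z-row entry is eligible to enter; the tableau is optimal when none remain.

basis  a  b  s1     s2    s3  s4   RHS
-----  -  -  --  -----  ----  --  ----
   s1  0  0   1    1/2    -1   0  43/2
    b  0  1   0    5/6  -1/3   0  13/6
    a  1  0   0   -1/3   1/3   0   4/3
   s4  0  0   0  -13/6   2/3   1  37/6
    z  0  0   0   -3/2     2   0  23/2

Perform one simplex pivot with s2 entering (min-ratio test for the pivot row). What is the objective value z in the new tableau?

77/5

Ratio test on column s2 — row 1: (43/2)/(1/2) = 43; row 2: (13/6)/(5/6) = 13/5; row 3: entry -1/3 ≤ 0; row 4: entry -13/6 ≤ 0. Minimum is 13/5 at row 2 (b leaves); pivot element 5/6.
Pivot on row 2; the z-row RHS becomes 23/2 − (-3/2)·(13/5) = 77/5.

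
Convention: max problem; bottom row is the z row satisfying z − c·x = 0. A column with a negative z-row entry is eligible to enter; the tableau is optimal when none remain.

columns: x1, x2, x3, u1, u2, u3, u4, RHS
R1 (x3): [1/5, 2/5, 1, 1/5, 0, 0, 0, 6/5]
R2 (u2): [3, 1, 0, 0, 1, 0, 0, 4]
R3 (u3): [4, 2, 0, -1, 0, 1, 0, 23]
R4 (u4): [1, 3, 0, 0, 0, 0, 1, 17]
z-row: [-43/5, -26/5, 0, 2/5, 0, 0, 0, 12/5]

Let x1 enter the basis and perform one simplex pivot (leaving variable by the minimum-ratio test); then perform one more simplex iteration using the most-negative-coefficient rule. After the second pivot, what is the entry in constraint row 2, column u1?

Ratio test on column x1 — row 1: (6/5)/(1/5) = 6; row 2: 4/3 = 4/3; row 3: 23/4 = 23/4; row 4: 17/1 = 17. Minimum is 4/3 at row 2 (u2 leaves); pivot element 3.
Divide row 2 by 3; eliminate column x1 from the other rows.
Second iteration: most negative z-row entry is -7/3 in column x2, so x2 enters.
Ratio test on column x2 — row 1: (14/15)/(1/3) = 14/5; row 2: (4/3)/(1/3) = 4; row 3: (53/3)/(2/3) = 53/2; row 4: (47/3)/(8/3) = 47/8. Minimum is 14/5 at row 1 (x3 leaves); pivot element 1/3.
Divide row 1 by 1/3; eliminate column x2 from the other rows.
After both pivots, the entry at constraint row 2, column u1 is -1/5.

-1/5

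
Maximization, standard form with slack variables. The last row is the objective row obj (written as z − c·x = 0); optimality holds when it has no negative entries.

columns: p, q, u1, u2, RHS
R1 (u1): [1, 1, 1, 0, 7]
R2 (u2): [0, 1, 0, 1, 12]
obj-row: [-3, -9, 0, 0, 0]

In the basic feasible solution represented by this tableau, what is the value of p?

0

p is not in the basis, so in the current basic feasible solution p = 0.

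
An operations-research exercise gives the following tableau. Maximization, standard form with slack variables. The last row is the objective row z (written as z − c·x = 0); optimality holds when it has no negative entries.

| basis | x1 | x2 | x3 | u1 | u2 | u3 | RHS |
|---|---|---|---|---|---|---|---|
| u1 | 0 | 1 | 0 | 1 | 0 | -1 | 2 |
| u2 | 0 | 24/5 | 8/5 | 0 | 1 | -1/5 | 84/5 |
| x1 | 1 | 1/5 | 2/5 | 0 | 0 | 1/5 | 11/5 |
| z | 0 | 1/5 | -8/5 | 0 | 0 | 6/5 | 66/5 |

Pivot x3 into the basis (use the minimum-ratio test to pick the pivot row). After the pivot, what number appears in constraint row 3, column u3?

Ratio test on column x3 — row 1: entry 0 ≤ 0; row 2: (84/5)/(8/5) = 21/2; row 3: (11/5)/(2/5) = 11/2. Minimum is 11/2 at row 3 (x1 leaves); pivot element 2/5.
Divide row 3 by 2/5; eliminate column x3 from the other rows.
In the new row 3, the u3 entry is the old entry divided by the pivot: (1/5)/(2/5) = 1/2.

1/2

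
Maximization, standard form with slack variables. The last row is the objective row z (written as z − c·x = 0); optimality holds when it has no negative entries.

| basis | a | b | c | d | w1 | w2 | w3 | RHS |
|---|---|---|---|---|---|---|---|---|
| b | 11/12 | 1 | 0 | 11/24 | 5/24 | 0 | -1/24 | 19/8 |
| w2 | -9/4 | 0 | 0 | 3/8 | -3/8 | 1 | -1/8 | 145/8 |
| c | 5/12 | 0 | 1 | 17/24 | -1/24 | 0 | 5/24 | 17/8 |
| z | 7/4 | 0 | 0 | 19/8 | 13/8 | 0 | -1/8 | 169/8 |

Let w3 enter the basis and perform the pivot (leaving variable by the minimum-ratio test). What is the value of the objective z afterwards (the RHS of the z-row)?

Ratio test on column w3 — row 1: entry -1/24 ≤ 0; row 2: entry -1/8 ≤ 0; row 3: (17/8)/(5/24) = 51/5. Minimum is 51/5 at row 3 (c leaves); pivot element 5/24.
Pivot on row 3; the z-row RHS becomes 169/8 − (-1/8)·(51/5) = 112/5.

112/5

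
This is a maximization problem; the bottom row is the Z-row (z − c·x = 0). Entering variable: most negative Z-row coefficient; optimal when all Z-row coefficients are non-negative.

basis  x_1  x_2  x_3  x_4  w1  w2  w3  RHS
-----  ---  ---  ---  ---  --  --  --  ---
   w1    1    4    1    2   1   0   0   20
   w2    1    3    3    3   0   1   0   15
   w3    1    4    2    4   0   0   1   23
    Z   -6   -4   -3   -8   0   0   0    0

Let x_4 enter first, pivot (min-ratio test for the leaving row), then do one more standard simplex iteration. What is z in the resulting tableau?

90

Ratio test on column x_4 — row 1: 20/2 = 10; row 2: 15/3 = 5; row 3: 23/4 = 23/4. Minimum is 5 at row 2 (w2 leaves); pivot element 3.
Pivot on row 2; the Z-row RHS becomes 0 − (-8)·5 = 40.
Next entering variable (most negative Z-row entry -10/3): x_1.
Ratio test on column x_1 — row 1: 10/(1/3) = 30; row 2: 5/(1/3) = 15; row 3: entry -1/3 ≤ 0. Minimum is 15 at row 2 (x_4 leaves); pivot element 1/3.
After the second pivot the Z-row RHS is 40 − (-10/3)·15 = 90.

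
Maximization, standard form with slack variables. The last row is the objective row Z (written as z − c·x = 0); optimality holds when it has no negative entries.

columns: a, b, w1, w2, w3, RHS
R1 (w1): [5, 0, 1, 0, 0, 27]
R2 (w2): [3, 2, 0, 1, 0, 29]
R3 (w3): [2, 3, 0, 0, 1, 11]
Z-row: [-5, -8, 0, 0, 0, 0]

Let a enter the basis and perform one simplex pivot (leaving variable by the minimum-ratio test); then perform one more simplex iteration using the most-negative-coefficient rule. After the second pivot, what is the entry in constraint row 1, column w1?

1/5

Ratio test on column a — row 1: 27/5 = 27/5; row 2: 29/3 = 29/3; row 3: 11/2 = 11/2. Minimum is 27/5 at row 1 (w1 leaves); pivot element 5.
Divide row 1 by 5; eliminate column a from the other rows.
Second iteration: most negative Z-row entry is -8 in column b, so b enters.
Ratio test on column b — row 1: entry 0 ≤ 0; row 2: (64/5)/2 = 32/5; row 3: (1/5)/3 = 1/15. Minimum is 1/15 at row 3 (w3 leaves); pivot element 3.
Divide row 3 by 3; eliminate column b from the other rows.
After both pivots, the entry at constraint row 1, column w1 is 1/5.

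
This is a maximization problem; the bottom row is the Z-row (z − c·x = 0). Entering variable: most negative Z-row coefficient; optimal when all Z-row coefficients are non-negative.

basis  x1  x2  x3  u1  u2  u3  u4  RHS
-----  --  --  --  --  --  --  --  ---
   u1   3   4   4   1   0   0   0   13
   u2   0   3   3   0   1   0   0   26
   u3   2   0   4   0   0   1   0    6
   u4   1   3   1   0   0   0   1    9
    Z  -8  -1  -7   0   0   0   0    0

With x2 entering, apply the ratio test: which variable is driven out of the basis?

u4

Column x2 entries and ratios — u1: 13/4 = 13/4; u2: 26/3 = 26/3; u3: 0 ≤ 0, skip; u4: 9/3 = 3.
Smallest ratio is 3 in the row of u4, so u4 leaves.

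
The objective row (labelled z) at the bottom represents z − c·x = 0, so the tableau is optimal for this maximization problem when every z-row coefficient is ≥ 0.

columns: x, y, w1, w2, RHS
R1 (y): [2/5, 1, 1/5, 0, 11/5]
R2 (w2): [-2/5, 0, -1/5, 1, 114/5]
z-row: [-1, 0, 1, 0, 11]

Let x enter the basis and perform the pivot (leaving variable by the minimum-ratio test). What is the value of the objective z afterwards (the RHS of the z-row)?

Ratio test on column x — row 1: (11/5)/(2/5) = 11/2; row 2: entry -2/5 ≤ 0. Minimum is 11/2 at row 1 (y leaves); pivot element 2/5.
Pivot on row 1; the z-row RHS becomes 11 − (-1)·(11/2) = 33/2.

33/2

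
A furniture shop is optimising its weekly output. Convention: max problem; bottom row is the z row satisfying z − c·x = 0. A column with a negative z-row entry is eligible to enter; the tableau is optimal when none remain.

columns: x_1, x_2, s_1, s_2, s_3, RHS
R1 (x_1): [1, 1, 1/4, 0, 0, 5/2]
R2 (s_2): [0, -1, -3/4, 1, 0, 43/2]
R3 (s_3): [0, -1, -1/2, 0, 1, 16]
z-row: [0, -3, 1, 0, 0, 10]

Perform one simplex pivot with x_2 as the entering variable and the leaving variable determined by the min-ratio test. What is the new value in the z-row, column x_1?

Ratio test on column x_2 — row 1: (5/2)/1 = 5/2; row 2: entry -1 ≤ 0; row 3: entry -1 ≤ 0. Minimum is 5/2 at row 1 (x_1 leaves); pivot element 1.
Divide row 1 by 1; eliminate column x_2 from the other rows.
z-row update in column x_1: 0 − (-3)·1 = 3.

3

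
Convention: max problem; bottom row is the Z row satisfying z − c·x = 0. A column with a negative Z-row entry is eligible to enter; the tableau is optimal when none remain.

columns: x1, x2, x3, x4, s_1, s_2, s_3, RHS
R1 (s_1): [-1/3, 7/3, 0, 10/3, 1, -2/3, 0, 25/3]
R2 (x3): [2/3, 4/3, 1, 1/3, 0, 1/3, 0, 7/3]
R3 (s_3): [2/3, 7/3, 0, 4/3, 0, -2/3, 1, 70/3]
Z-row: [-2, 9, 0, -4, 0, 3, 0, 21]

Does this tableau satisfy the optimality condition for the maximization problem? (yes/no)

The Z-row has a negative entry -4 in column x4, so it is not optimal.

no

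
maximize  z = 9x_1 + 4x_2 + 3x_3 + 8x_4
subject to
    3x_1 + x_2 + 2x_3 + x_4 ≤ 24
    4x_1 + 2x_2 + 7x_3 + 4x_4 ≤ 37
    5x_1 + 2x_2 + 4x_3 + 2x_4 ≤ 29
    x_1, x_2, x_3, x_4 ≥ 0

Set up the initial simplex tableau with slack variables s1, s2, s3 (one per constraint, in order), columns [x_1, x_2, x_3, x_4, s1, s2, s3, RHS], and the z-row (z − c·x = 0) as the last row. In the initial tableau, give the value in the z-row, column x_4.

The z-row carries the negated objective coefficients: the x_4 entry is -8.

-8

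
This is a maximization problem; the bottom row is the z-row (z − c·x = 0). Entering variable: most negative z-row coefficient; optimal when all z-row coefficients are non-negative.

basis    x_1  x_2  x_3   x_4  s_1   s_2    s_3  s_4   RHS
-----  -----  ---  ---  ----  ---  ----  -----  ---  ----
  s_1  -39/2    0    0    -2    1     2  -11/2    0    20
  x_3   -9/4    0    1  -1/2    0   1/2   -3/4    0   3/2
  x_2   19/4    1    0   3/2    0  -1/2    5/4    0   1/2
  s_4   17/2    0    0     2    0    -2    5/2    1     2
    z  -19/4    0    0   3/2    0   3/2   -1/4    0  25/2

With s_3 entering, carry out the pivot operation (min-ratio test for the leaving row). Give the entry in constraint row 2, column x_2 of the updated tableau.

Ratio test on column s_3 — row 1: entry -11/2 ≤ 0; row 2: entry -3/4 ≤ 0; row 3: (1/2)/(5/4) = 2/5; row 4: 2/(5/2) = 4/5. Minimum is 2/5 at row 3 (x_2 leaves); pivot element 5/4.
Divide row 3 by 5/4; eliminate column s_3 from the other rows.
Row 2 update in column x_2: 0 − (-3/4)·(4/5) = 3/5.

3/5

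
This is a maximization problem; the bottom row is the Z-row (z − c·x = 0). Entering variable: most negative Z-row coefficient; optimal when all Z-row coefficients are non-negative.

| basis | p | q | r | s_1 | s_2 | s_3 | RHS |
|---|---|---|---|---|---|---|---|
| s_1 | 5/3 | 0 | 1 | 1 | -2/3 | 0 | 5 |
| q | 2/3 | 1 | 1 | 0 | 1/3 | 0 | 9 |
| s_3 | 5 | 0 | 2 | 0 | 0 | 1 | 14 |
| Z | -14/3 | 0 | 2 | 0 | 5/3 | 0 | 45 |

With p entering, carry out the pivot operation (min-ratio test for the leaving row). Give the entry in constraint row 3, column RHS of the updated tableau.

14/5

Ratio test on column p — row 1: 5/(5/3) = 3; row 2: 9/(2/3) = 27/2; row 3: 14/5 = 14/5. Minimum is 14/5 at row 3 (s_3 leaves); pivot element 5.
Divide row 3 by 5; eliminate column p from the other rows.
In the new row 3, the RHS entry is the old entry divided by the pivot: 14/5 = 14/5.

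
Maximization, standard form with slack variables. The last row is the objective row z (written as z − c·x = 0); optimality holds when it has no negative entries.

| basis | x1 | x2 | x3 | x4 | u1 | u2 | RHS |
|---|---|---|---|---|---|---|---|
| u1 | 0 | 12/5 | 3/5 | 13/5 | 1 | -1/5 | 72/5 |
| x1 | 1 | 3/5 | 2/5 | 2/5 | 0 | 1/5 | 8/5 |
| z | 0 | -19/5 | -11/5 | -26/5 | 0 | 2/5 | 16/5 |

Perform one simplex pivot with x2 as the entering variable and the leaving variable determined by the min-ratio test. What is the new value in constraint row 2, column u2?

1/3

Ratio test on column x2 — row 1: (72/5)/(12/5) = 6; row 2: (8/5)/(3/5) = 8/3. Minimum is 8/3 at row 2 (x1 leaves); pivot element 3/5.
Divide row 2 by 3/5; eliminate column x2 from the other rows.
In the new row 2, the u2 entry is the old entry divided by the pivot: (1/5)/(3/5) = 1/3.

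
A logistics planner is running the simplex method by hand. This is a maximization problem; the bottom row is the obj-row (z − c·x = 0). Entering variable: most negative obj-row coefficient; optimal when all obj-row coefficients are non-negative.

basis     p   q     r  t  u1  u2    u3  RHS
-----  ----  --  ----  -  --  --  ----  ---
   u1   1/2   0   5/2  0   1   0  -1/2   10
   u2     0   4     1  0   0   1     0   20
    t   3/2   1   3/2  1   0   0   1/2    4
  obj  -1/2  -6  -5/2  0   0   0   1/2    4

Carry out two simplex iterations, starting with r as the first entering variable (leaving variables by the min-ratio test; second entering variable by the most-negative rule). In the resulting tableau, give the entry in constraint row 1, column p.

Ratio test on column r — row 1: 10/(5/2) = 4; row 2: 20/1 = 20; row 3: 4/(3/2) = 8/3. Minimum is 8/3 at row 3 (t leaves); pivot element 3/2.
Divide row 3 by 3/2; eliminate column r from the other rows.
Second iteration: most negative obj-row entry is -13/3 in column q, so q enters.
Ratio test on column q — row 1: entry -5/3 ≤ 0; row 2: (52/3)/(10/3) = 26/5; row 3: (8/3)/(2/3) = 4. Minimum is 4 at row 3 (r leaves); pivot element 2/3.
Divide row 3 by 2/3; eliminate column q from the other rows.
After both pivots, the entry at constraint row 1, column p is 1/2.

1/2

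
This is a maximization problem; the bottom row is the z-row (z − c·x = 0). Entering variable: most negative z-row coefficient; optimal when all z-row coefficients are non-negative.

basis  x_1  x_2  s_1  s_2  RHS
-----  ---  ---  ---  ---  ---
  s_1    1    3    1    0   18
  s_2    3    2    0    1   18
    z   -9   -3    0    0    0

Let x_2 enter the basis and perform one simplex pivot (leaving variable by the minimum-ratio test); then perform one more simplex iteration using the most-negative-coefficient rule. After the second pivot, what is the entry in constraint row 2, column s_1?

Ratio test on column x_2 — row 1: 18/3 = 6; row 2: 18/2 = 9. Minimum is 6 at row 1 (s_1 leaves); pivot element 3.
Divide row 1 by 3; eliminate column x_2 from the other rows.
Second iteration: most negative z-row entry is -8 in column x_1, so x_1 enters.
Ratio test on column x_1 — row 1: 6/(1/3) = 18; row 2: 6/(7/3) = 18/7. Minimum is 18/7 at row 2 (s_2 leaves); pivot element 7/3.
Divide row 2 by 7/3; eliminate column x_1 from the other rows.
After both pivots, the entry at constraint row 2, column s_1 is -2/7.

-2/7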